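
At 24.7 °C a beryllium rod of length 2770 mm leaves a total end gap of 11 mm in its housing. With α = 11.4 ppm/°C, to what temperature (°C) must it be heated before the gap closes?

α·L₀·ΔT = 11.0 mm ⇒ ΔT = 11.0 / (11.4×10⁻⁶ × 2770.0) = 348.3 K.
T = 24.7 + 348.3 = 373.0 °C.

373 °C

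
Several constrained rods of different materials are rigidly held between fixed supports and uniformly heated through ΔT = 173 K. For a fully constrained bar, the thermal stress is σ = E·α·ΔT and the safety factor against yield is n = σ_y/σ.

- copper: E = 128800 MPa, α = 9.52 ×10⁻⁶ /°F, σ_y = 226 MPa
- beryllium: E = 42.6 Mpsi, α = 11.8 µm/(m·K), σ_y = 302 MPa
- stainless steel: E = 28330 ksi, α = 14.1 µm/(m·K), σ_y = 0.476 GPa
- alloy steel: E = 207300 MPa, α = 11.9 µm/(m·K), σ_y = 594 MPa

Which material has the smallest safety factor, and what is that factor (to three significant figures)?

Per material, after unit conversion:
  copper: E = 128.8, α = 17.1, σ_y = 226.0 → σ = 382 MPa, n = 0.592
  beryllium: E = 293.7, α = 11.8, σ_y = 302.0 → σ = 600 MPa, n = 0.504
  stainless steel: E = 195.3, α = 14.1, σ_y = 476.0 → σ = 476 MPa, n = 0.999
  alloy steel: E = 207.3, α = 11.9, σ_y = 594.0 → σ = 427 MPa, n = 1.39
Smallest n: beryllium with n = 0.504.

beryllium, n = 0.504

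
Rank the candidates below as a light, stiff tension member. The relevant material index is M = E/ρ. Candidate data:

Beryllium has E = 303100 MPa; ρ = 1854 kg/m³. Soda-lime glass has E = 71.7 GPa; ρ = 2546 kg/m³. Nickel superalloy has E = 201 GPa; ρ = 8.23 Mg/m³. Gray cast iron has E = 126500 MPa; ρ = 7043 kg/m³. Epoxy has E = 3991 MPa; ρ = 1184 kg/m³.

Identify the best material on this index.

After converting to SI:
  beryllium: E = 303.1 GPa, ρ = 1854 kg/m³
  soda-lime glass: E = 71.70 GPa, ρ = 2546 kg/m³
  nickel superalloy: E = 201.0 GPa, ρ = 8230 kg/m³
  gray cast iron: E = 126.5 GPa, ρ = 7043 kg/m³
  epoxy: E = 3.991 GPa, ρ = 1184 kg/m³
  beryllium: M = 163 MN·m/kg
  soda-lime glass: M = 28.2 MN·m/kg
  nickel superalloy: M = 24.4 MN·m/kg
  gray cast iron: M = 18.0 MN·m/kg
  epoxy: M = 3.37 MN·m/kg
Beryllium has the largest M.

beryllium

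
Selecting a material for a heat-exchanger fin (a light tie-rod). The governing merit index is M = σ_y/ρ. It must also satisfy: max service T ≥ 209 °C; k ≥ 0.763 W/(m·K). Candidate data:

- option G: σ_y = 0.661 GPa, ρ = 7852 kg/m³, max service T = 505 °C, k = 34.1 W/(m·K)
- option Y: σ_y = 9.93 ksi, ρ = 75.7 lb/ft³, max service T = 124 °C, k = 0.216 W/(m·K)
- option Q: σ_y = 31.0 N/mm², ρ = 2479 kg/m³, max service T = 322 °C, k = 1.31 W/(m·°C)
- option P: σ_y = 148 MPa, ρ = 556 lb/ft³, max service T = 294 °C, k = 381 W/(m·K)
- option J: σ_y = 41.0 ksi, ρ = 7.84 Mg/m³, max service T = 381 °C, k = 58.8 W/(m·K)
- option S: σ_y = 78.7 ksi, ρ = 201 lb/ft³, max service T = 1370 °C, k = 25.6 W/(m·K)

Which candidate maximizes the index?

option S

Screen on constraints: max service T ≥ 209 °C; k ≥ 0.763 W/(m·K). Survivors: option G, option Q, option P, option J, option S.
Normalizing units and computing the index:
  option G: σ_y = 661.0 MPa, ρ = 7852 kg/m³
  option Q: σ_y = 31.00 MPa, ρ = 2479 kg/m³
  option P: σ_y = 148.0 MPa, ρ = 8906 kg/m³
  option J: σ_y = 282.7 MPa, ρ = 7840 kg/m³
  option S: σ_y = 542.6 MPa, ρ = 3220 kg/m³
  option S: M = 169 kN·m/kg
  option G: M = 84.2 kN·m/kg
  option J: M = 36.1 kN·m/kg
  option P: M = 16.6 kN·m/kg
  option Q: M = 12.5 kN·m/kg
Highest index: option S.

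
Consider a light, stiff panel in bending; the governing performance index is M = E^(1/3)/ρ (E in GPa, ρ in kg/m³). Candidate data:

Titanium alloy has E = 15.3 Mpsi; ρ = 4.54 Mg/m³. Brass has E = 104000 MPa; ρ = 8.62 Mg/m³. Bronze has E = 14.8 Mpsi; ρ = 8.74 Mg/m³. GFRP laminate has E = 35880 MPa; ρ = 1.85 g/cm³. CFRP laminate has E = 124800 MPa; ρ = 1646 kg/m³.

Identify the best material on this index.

Putting every candidate on a common basis:
  titanium alloy: E = 105.5 GPa, ρ = 4540 kg/m³
  brass: E = 104.0 GPa, ρ = 8620 kg/m³
  bronze: E = 102.0 GPa, ρ = 8740 kg/m³
  GFRP laminate: E = 35.88 GPa, ρ = 1850 kg/m³
  CFRP laminate: E = 124.8 GPa, ρ = 1646 kg/m³
  CFRP laminate: M = 3.04×10⁻³
  GFRP laminate: M = 1.78×10⁻³
  titanium alloy: M = 1.04×10⁻³
  brass: M = 0.546×10⁻³
  bronze: M = 0.535×10⁻³
CFRP laminate ranks first.

CFRP laminate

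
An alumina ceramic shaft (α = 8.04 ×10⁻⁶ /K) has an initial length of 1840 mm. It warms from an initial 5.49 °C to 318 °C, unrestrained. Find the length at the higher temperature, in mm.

ΔT = 318 − 5.49 = 312.5 K.
ΔL = α·L₀·ΔT = 8.04×10⁻⁶ × 1840 mm × 312.5 K = 4.62 mm.
L = L₀ + ΔL = 1840 + 4.62 = 1844.6 mm.

1844.6 mm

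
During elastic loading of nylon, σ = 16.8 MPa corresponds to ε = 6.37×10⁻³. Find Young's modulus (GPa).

E = σ/ε = 16.8 MPa / 6.37×10⁻³ = 2637 MPa = 2.64 GPa.

2.64 GPa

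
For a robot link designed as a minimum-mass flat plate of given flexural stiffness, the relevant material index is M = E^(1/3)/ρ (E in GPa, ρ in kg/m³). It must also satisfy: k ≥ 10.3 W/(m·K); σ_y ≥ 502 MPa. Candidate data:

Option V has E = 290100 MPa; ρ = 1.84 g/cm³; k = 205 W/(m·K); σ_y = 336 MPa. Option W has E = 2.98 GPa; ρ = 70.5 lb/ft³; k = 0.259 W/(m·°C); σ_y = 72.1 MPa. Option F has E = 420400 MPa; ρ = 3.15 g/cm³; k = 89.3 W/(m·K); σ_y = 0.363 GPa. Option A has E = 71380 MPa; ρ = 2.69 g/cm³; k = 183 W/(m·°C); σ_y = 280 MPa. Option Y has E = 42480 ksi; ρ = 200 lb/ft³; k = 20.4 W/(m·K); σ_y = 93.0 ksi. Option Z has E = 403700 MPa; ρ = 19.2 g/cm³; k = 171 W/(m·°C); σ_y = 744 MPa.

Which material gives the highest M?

Screen on constraints: k ≥ 10.3 W/(m·K); σ_y ≥ 502 MPa. Survivors: option Y, option Z.
In SI units:
  option Y: E = 292.9 GPa, ρ = 3204 kg/m³
  option Z: E = 403.7 GPa, ρ = 19200 kg/m³
  option Y: M = 2.07×10⁻³
  option Z: M = 0.385×10⁻³
Option Y has the largest M.

option Y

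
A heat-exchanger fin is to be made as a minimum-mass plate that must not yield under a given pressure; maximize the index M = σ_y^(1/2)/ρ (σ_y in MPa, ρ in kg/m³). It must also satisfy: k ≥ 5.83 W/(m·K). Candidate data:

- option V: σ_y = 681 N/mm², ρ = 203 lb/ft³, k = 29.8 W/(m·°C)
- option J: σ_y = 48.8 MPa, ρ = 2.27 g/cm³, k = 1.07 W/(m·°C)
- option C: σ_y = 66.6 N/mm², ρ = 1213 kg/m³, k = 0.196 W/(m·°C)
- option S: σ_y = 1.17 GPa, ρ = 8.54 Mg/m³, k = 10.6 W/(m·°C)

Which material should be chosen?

option V

Screen on constraints: k ≥ 5.83 W/(m·K). Survivors: option V, option S.
Putting every candidate on a common basis:
  option V: σ_y = 681.0 MPa, ρ = 3252 kg/m³
  option S: σ_y = 1170 MPa, ρ = 8540 kg/m³
  option V: M = 8.03×10⁻³
  option S: M = 4.01×10⁻³
The maximum is for option V.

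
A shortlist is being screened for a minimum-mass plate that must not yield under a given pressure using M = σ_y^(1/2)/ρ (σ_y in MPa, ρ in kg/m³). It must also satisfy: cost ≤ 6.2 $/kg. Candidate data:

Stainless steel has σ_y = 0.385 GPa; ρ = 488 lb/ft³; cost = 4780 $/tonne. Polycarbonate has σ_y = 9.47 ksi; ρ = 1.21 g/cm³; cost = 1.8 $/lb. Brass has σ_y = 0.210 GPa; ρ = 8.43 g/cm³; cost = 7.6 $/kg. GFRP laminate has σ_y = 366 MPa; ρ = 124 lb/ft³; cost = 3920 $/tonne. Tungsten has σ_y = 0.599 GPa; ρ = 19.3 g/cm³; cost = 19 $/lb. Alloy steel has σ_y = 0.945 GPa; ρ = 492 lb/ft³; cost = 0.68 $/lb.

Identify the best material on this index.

Screen on constraints: cost ≤ 6.2 $/kg. Survivors: stainless steel, polycarbonate, GFRP laminate, alloy steel.
Normalizing units and computing the index:
  stainless steel: σ_y = 385.0 MPa, ρ = 7817 kg/m³
  polycarbonate: σ_y = 65.29 MPa, ρ = 1210 kg/m³
  GFRP laminate: σ_y = 366.0 MPa, ρ = 1986 kg/m³
  alloy steel: σ_y = 945.0 MPa, ρ = 7881 kg/m³
  GFRP laminate: M = 9.63×10⁻³
  polycarbonate: M = 6.68×10⁻³
  alloy steel: M = 3.90×10⁻³
  stainless steel: M = 2.51×10⁻³
The maximum is for GFRP laminate.

GFRP laminate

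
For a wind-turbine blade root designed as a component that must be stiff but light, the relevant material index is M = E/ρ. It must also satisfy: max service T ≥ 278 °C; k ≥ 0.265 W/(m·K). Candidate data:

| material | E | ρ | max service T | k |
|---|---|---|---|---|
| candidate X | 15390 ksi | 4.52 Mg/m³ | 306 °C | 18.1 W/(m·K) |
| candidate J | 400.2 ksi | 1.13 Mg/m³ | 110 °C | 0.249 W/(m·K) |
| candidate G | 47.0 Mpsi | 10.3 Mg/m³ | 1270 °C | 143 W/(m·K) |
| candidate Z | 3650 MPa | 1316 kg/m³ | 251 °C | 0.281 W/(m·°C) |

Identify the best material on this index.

candidate G

Screen on constraints: max service T ≥ 278 °C; k ≥ 0.265 W/(m·K). Survivors: candidate X, candidate G.
Normalizing units and computing the index:
  candidate X: E = 106.1 GPa, ρ = 4520 kg/m³
  candidate G: E = 324.1 GPa, ρ = 10300 kg/m³
  candidate G: M = 31.5 MN·m/kg
  candidate X: M = 23.5 MN·m/kg
Candidate G has the largest M.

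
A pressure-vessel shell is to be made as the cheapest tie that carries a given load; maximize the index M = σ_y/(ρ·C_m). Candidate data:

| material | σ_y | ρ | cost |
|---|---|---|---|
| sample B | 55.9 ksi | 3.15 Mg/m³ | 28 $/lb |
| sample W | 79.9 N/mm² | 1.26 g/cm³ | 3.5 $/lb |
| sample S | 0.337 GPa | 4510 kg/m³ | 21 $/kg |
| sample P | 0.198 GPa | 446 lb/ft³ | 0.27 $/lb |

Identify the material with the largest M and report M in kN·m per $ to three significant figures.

After converting to SI:
  sample B: σ_y = 385.4 MPa, ρ = 3150 kg/m³, cost = 61.73 $/kg
  sample W: σ_y = 79.90 MPa, ρ = 1260 kg/m³, cost = 7.716 $/kg
  sample S: σ_y = 337.0 MPa, ρ = 4510 kg/m³, cost = 21.00 $/kg
  sample P: σ_y = 198.0 MPa, ρ = 7144 kg/m³, cost = 0.5952 $/kg
  sample P: M = 46.6 kN·m per $
  sample W: M = 8.22 kN·m per $
  sample S: M = 3.56 kN·m per $
  sample B: M = 1.98 kN·m per $
The maximum is for sample P.

sample P, M = 46.6 kN·m per $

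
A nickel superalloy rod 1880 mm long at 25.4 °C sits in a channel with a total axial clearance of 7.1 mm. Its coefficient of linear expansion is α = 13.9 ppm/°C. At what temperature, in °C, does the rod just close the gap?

297 °C

α·L₀·ΔT = 7.1 mm ⇒ ΔT = 7.1 / (13.9×10⁻⁶ × 1880.0) = 271.7 K.
T = 25.4 + 271.7 = 297.1 °C.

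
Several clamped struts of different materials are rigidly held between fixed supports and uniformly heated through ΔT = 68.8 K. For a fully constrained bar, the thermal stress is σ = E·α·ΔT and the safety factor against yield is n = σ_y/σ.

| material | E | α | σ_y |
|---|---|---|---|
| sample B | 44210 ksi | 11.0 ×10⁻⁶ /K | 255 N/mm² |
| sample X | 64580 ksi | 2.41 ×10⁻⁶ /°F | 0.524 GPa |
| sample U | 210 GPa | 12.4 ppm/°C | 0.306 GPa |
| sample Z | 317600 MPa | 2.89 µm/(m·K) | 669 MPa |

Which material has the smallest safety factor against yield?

sample B

Per material, after unit conversion:
  sample B: E = 304.8, α = 11.0, σ_y = 255.0 → σ = 231 MPa, n = 1.11
  sample X: E = 445.3, α = 4.34, σ_y = 524.0 → σ = 133 MPa, n = 3.94
  sample U: E = 210.0, α = 12.4, σ_y = 306.0 → σ = 179 MPa, n = 1.71
  sample Z: E = 317.6, α = 2.89, σ_y = 669.0 → σ = 63.1 MPa, n = 10.6
Smallest n: sample B with n = 1.11.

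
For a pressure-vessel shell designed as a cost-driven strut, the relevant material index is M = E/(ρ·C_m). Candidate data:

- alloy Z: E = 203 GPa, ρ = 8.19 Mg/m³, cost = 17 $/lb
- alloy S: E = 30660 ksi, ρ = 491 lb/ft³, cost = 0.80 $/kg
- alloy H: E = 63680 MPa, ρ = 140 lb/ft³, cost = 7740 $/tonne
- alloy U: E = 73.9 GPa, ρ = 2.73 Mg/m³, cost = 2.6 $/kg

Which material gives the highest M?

In SI units:
  alloy Z: E = 203.0 GPa, ρ = 8190 kg/m³, cost = 37.48 $/kg
  alloy S: E = 211.4 GPa, ρ = 7865 kg/m³, cost = 0.8000 $/kg
  alloy H: E = 63.68 GPa, ρ = 2243 kg/m³, cost = 7.740 $/kg
  alloy U: E = 73.90 GPa, ρ = 2730 kg/m³, cost = 2.600 $/kg
  alloy S: M = 33.6 MN·m per $
  alloy U: M = 10.4 MN·m per $
  alloy H: M = 3.67 MN·m per $
  alloy Z: M = 0.661 MN·m per $
Alloy S has the largest M.

alloy S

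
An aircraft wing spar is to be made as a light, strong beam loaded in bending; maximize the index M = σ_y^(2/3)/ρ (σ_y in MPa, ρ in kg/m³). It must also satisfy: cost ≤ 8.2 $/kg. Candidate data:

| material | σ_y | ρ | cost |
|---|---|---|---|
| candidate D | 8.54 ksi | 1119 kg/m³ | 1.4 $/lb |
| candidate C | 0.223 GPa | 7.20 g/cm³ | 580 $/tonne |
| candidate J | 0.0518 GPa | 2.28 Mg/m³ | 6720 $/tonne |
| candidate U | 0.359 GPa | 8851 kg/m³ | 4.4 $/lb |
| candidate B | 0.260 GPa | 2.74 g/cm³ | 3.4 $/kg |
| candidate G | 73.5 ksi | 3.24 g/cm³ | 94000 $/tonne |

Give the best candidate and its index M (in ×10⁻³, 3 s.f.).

candidate B, M = 14.9×10⁻³

Screen on constraints: cost ≤ 8.2 $/kg. Survivors: candidate D, candidate C, candidate J, candidate B.
Putting every candidate on a common basis:
  candidate D: σ_y = 58.88 MPa, ρ = 1119 kg/m³
  candidate C: σ_y = 223.0 MPa, ρ = 7200 kg/m³
  candidate J: σ_y = 51.80 MPa, ρ = 2280 kg/m³
  candidate B: σ_y = 260.0 MPa, ρ = 2740 kg/m³
  candidate B: M = 14.9×10⁻³
  candidate D: M = 13.5×10⁻³
  candidate J: M = 6.09×10⁻³
  candidate C: M = 5.11×10⁻³
The maximum is for candidate B.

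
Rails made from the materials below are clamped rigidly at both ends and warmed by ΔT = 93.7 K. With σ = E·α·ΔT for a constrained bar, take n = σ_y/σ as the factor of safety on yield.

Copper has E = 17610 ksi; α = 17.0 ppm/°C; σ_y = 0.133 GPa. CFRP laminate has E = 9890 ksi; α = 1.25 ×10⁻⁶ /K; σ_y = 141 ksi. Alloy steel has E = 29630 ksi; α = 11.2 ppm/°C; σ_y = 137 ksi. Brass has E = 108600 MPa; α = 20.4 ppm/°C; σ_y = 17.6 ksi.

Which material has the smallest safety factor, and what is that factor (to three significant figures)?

Converting E to GPa, α to ×10⁻⁶/K, σ_y to MPa, then σ and n for each:
  copper: E = 121.4, α = 17.0, σ_y = 133.0 → σ = 193 MPa, n = 0.688
  CFRP laminate: E = 68.19, α = 1.25, σ_y = 972.2 → σ = 7.99 MPa, n = 122
  alloy steel: E = 204.3, α = 11.2, σ_y = 944.6 → σ = 214 MPa, n = 4.41
  brass: E = 108.6, α = 20.4, σ_y = 121.3 → σ = 208 MPa, n = 0.585
The minimum is brass at n = 0.585.

brass, n = 0.585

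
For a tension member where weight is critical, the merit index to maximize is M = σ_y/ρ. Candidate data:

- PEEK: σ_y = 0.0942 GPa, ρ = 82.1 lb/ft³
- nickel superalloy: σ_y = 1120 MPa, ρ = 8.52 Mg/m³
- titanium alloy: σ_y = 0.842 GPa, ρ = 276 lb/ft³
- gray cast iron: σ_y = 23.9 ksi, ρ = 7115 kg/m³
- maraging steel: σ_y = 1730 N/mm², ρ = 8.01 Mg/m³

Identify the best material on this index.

maraging steel

After converting to SI:
  PEEK: σ_y = 94.20 MPa, ρ = 1315 kg/m³
  nickel superalloy: σ_y = 1120 MPa, ρ = 8520 kg/m³
  titanium alloy: σ_y = 842.0 MPa, ρ = 4421 kg/m³
  gray cast iron: σ_y = 164.8 MPa, ρ = 7115 kg/m³
  maraging steel: σ_y = 1730 MPa, ρ = 8010 kg/m³
  maraging steel: M = 216 kN·m/kg
  titanium alloy: M = 190 kN·m/kg
  nickel superalloy: M = 131 kN·m/kg
  PEEK: M = 71.6 kN·m/kg
  gray cast iron: M = 23.2 kN·m/kg
Highest index: maraging steel.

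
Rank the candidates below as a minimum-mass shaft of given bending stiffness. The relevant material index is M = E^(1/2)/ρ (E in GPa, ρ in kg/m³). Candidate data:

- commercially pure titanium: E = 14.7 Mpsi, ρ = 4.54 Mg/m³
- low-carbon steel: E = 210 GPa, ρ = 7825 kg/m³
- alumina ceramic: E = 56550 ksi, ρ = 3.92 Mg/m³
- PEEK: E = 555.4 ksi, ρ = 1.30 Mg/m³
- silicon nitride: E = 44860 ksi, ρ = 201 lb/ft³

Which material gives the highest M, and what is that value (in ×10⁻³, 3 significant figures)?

silicon nitride, M = 5.46×10⁻³

Normalizing units and computing the index:
  commercially pure titanium: E = 101.4 GPa, ρ = 4540 kg/m³
  low-carbon steel: E = 210.0 GPa, ρ = 7825 kg/m³
  alumina ceramic: E = 389.9 GPa, ρ = 3920 kg/m³
  PEEK: E = 3.829 GPa, ρ = 1300 kg/m³
  silicon nitride: E = 309.3 GPa, ρ = 3220 kg/m³
  silicon nitride: M = 5.46×10⁻³
  alumina ceramic: M = 5.04×10⁻³
  commercially pure titanium: M = 2.22×10⁻³
  low-carbon steel: M = 1.85×10⁻³
  PEEK: M = 1.51×10⁻³
The maximum is for silicon nitride.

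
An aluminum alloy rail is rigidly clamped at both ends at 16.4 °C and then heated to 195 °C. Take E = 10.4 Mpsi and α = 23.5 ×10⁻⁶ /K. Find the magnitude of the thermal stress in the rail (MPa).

E = 10.4 Mpsi = 71.71 GPa.
ΔT = 178.6 K. Constrained thermal stress σ = E·α·ΔT = 71.71×10³ MPa × 23.5×10⁻⁶ × 178.6 = 301 MPa (compressive).

301 MPa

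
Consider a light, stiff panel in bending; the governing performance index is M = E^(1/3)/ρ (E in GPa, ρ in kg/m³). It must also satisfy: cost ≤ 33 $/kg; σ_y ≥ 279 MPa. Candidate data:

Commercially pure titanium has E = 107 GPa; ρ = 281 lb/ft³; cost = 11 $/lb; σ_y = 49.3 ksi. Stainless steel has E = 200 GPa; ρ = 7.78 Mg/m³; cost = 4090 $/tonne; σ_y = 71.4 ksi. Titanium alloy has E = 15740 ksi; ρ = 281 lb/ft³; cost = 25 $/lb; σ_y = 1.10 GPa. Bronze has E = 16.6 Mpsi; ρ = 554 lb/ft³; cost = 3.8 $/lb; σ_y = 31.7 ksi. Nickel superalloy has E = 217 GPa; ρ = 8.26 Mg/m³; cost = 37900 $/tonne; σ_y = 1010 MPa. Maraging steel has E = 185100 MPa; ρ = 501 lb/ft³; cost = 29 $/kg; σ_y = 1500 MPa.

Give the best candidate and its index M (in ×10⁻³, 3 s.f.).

commercially pure titanium, M = 1.05×10⁻³

Screen on constraints: cost ≤ 33 $/kg; σ_y ≥ 279 MPa. Survivors: commercially pure titanium, stainless steel, maraging steel.
Putting every candidate on a common basis:
  commercially pure titanium: E = 107.0 GPa, ρ = 4501 kg/m³
  stainless steel: E = 200.0 GPa, ρ = 7780 kg/m³
  maraging steel: E = 185.1 GPa, ρ = 8025 kg/m³
  commercially pure titanium: M = 1.05×10⁻³
  stainless steel: M = 0.752×10⁻³
  maraging steel: M = 0.710×10⁻³
The maximum is for commercially pure titanium.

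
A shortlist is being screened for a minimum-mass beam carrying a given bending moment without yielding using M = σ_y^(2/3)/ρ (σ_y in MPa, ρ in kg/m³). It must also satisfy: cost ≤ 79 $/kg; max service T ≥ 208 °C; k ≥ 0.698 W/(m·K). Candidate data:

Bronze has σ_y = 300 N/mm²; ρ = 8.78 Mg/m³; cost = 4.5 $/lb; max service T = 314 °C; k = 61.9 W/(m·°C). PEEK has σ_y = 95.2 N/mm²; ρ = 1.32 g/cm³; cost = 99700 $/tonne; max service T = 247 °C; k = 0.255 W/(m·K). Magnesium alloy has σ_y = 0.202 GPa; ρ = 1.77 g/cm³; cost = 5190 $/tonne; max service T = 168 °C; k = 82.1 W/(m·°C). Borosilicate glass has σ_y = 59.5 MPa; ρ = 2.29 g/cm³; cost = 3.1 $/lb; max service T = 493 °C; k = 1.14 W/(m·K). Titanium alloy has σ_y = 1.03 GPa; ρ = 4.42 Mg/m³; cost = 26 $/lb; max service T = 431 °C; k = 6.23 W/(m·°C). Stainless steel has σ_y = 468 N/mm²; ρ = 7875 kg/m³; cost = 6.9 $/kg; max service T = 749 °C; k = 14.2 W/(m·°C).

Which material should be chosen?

Screen on constraints: cost ≤ 79 $/kg; max service T ≥ 208 °C; k ≥ 0.698 W/(m·K). Survivors: bronze, borosilicate glass, titanium alloy, stainless steel.
In SI units:
  bronze: σ_y = 300.0 MPa, ρ = 8780 kg/m³
  borosilicate glass: σ_y = 59.50 MPa, ρ = 2290 kg/m³
  titanium alloy: σ_y = 1030 MPa, ρ = 4420 kg/m³
  stainless steel: σ_y = 468.0 MPa, ρ = 7875 kg/m³
  titanium alloy: M = 23.1×10⁻³
  stainless steel: M = 7.65×10⁻³
  borosilicate glass: M = 6.66×10⁻³
  bronze: M = 5.10×10⁻³
Titanium alloy has the largest M.

titanium alloy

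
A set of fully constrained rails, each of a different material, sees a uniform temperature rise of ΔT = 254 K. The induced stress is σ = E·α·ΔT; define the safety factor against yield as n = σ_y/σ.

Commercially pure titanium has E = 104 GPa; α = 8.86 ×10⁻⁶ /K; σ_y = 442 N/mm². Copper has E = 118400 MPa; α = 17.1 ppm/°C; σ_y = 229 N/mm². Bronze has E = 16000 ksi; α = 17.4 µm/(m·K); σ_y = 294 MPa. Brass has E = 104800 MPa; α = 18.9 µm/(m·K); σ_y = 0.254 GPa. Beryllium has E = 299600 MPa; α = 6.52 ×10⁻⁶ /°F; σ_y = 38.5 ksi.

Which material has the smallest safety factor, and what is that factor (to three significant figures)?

beryllium, n = 0.297

With everything in SI (GPa, ×10⁻⁶/K, MPa):
  commercially pure titanium: E = 104.0, α = 8.86, σ_y = 442.0 → σ = 234 MPa, n = 1.89
  copper: E = 118.4, α = 17.1, σ_y = 229.0 → σ = 514 MPa, n = 0.445
  bronze: E = 110.3, α = 17.4, σ_y = 294.0 → σ = 488 MPa, n = 0.603
  brass: E = 104.8, α = 18.9, σ_y = 254.0 → σ = 503 MPa, n = 0.505
  beryllium: E = 299.6, α = 11.7, σ_y = 265.4 → σ = 893 MPa, n = 0.297
Beryllium has the lowest safety factor, n = 0.297.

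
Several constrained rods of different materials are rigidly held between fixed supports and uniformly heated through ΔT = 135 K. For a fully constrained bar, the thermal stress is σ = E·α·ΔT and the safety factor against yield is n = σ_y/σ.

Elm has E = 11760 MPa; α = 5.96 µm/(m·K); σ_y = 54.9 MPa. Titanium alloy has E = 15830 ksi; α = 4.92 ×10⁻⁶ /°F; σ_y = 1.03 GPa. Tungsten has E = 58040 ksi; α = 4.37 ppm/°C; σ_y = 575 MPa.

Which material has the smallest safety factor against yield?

Converting E to GPa, α to ×10⁻⁶/K, σ_y to MPa, then σ and n for each:
  elm: E = 11.76, α = 5.96, σ_y = 54.90 → σ = 9.46 MPa, n = 5.80
  titanium alloy: E = 109.1, α = 8.86, σ_y = 1030 → σ = 130 MPa, n = 7.89
  tungsten: E = 400.2, α = 4.37, σ_y = 575.0 → σ = 236 MPa, n = 2.44
Smallest n: tungsten with n = 2.44.

tungsten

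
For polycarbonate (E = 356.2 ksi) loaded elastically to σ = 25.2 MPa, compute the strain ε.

0.0103

E = 356.2 ksi = 2.456 GPa = 2456 MPa.
ε = σ/E = 25.2 / 2456 = 0.0103.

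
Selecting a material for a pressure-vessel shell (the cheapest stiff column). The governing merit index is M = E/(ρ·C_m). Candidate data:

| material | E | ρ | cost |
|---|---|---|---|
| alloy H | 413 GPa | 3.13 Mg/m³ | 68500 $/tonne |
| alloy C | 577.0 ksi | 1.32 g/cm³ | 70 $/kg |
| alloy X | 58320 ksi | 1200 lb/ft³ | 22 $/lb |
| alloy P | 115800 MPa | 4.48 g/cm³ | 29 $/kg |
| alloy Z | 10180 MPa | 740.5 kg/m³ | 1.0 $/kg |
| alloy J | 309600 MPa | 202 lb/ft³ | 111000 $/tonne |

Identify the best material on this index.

In SI units:
  alloy H: E = 413.0 GPa, ρ = 3130 kg/m³, cost = 68.50 $/kg
  alloy C: E = 3.978 GPa, ρ = 1320 kg/m³, cost = 70.00 $/kg
  alloy X: E = 402.1 GPa, ρ = 19220 kg/m³, cost = 48.50 $/kg
  alloy P: E = 115.8 GPa, ρ = 4480 kg/m³, cost = 29.00 $/kg
  alloy Z: E = 10.18 GPa, ρ = 740.5 kg/m³, cost = 1.000 $/kg
  alloy J: E = 309.6 GPa, ρ = 3236 kg/m³, cost = 111.0 $/kg
  alloy Z: M = 13.7 MN·m per $
  alloy H: M = 1.93 MN·m per $
  alloy P: M = 0.891 MN·m per $
  alloy J: M = 0.862 MN·m per $
  alloy X: M = 0.431 MN·m per $
  alloy C: M = 0.0431 MN·m per $
The maximum is for alloy Z.

alloy Z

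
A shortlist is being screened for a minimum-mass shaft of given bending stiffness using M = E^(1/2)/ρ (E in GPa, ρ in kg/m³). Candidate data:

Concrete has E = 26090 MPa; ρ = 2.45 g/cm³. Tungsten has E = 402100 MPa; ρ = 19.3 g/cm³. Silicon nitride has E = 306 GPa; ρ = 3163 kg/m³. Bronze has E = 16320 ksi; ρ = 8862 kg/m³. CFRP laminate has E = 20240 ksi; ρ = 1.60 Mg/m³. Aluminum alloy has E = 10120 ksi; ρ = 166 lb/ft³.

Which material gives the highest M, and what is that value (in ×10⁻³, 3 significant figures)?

CFRP laminate, M = 7.38×10⁻³

Normalizing units and computing the index:
  concrete: E = 26.09 GPa, ρ = 2450 kg/m³
  tungsten: E = 402.1 GPa, ρ = 19300 kg/m³
  silicon nitride: E = 306.0 GPa, ρ = 3163 kg/m³
  bronze: E = 112.5 GPa, ρ = 8862 kg/m³
  CFRP laminate: E = 139.5 GPa, ρ = 1600 kg/m³
  aluminum alloy: E = 69.77 GPa, ρ = 2659 kg/m³
  CFRP laminate: M = 7.38×10⁻³
  silicon nitride: M = 5.53×10⁻³
  aluminum alloy: M = 3.14×10⁻³
  concrete: M = 2.08×10⁻³
  bronze: M = 1.20×10⁻³
  tungsten: M = 1.04×10⁻³
CFRP laminate ranks first.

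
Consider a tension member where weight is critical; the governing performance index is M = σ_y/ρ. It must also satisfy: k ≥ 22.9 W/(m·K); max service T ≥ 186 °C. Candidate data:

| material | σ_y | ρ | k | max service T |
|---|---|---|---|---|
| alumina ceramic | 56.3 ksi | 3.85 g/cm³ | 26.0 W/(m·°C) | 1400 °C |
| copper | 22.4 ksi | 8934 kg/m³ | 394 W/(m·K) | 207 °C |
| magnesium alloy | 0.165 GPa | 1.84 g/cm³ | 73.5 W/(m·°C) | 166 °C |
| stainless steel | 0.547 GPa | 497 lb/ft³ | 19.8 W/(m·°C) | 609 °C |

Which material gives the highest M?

alumina ceramic

Screen on constraints: k ≥ 22.9 W/(m·K); max service T ≥ 186 °C. Survivors: alumina ceramic, copper.
In SI units:
  alumina ceramic: σ_y = 388.2 MPa, ρ = 3850 kg/m³
  copper: σ_y = 154.4 MPa, ρ = 8934 kg/m³
  alumina ceramic: M = 101 kN·m/kg
  copper: M = 17.3 kN·m/kg
Alumina ceramic ranks first.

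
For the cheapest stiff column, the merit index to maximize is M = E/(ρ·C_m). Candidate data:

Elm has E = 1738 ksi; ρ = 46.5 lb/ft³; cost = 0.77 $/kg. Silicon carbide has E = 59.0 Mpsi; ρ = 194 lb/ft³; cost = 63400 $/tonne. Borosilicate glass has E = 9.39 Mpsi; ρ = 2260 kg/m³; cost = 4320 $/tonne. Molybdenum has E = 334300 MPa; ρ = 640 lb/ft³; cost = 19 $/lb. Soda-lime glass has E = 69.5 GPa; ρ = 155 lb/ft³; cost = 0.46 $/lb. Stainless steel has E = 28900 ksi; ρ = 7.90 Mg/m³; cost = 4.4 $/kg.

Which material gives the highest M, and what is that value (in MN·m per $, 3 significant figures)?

In SI units:
  elm: E = 11.98 GPa, ρ = 744.9 kg/m³, cost = 0.7700 $/kg
  silicon carbide: E = 406.8 GPa, ρ = 3108 kg/m³, cost = 63.40 $/kg
  borosilicate glass: E = 64.74 GPa, ρ = 2260 kg/m³, cost = 4.320 $/kg
  molybdenum: E = 334.3 GPa, ρ = 10250 kg/m³, cost = 41.89 $/kg
  soda-lime glass: E = 69.50 GPa, ρ = 2483 kg/m³, cost = 1.014 $/kg
  stainless steel: E = 199.3 GPa, ρ = 7900 kg/m³, cost = 4.400 $/kg
  soda-lime glass: M = 27.6 MN·m per $
  elm: M = 20.9 MN·m per $
  borosilicate glass: M = 6.63 MN·m per $
  stainless steel: M = 5.73 MN·m per $
  silicon carbide: M = 2.06 MN·m per $
  molybdenum: M = 0.778 MN·m per $
Soda-lime glass ranks first.

soda-lime glass, M = 27.6 MN·m per $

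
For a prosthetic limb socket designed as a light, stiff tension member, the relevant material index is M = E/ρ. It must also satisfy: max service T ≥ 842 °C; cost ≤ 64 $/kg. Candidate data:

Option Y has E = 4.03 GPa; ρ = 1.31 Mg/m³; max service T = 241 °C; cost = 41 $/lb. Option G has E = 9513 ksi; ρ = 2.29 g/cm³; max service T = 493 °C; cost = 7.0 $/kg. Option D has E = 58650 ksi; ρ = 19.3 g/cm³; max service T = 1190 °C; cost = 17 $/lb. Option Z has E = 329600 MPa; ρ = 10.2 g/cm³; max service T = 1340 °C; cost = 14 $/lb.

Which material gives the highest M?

option Z

Screen on constraints: max service T ≥ 842 °C; cost ≤ 64 $/kg. Survivors: option D, option Z.
Convert each candidate to consistent units, then evaluate M:
  option D: E = 404.4 GPa, ρ = 19300 kg/m³
  option Z: E = 329.6 GPa, ρ = 10200 kg/m³
  option Z: M = 32.3 MN·m/kg
  option D: M = 21.0 MN·m/kg
Option Z ranks first.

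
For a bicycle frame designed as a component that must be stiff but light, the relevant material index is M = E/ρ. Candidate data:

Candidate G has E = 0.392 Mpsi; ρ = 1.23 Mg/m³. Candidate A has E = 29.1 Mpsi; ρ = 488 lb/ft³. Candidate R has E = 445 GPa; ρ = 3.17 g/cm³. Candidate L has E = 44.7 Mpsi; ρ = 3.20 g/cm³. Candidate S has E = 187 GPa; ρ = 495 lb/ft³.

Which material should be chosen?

candidate R

After converting to SI:
  candidate G: E = 2.703 GPa, ρ = 1230 kg/m³
  candidate A: E = 200.6 GPa, ρ = 7817 kg/m³
  candidate R: E = 445.0 GPa, ρ = 3170 kg/m³
  candidate L: E = 308.2 GPa, ρ = 3200 kg/m³
  candidate S: E = 187.0 GPa, ρ = 7929 kg/m³
  candidate R: M = 140 MN·m/kg
  candidate L: M = 96.3 MN·m/kg
  candidate A: M = 25.7 MN·m/kg
  candidate S: M = 23.6 MN·m/kg
  candidate G: M = 2.20 MN·m/kg
Highest index: candidate R.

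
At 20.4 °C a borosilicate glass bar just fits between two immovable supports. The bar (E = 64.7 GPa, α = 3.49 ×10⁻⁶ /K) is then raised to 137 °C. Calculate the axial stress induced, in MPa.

26.3 MPa

ΔT = 116.6 K. Constrained thermal stress σ = E·α·ΔT = 64.70×10³ MPa × 3.49×10⁻⁶ × 116.6 = 26.3 MPa (compressive).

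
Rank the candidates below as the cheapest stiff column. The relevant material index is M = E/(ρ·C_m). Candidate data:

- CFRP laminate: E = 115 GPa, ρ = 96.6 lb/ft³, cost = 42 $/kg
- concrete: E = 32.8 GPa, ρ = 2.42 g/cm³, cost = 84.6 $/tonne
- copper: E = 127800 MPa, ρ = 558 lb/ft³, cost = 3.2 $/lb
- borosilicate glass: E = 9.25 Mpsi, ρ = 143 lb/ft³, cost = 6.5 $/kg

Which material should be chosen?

In SI units:
  CFRP laminate: E = 115.0 GPa, ρ = 1547 kg/m³, cost = 42.00 $/kg
  concrete: E = 32.80 GPa, ρ = 2420 kg/m³, cost = 0.08460 $/kg
  copper: E = 127.8 GPa, ρ = 8938 kg/m³, cost = 7.055 $/kg
  borosilicate glass: E = 63.78 GPa, ρ = 2291 kg/m³, cost = 6.500 $/kg
  concrete: M = 160 MN·m per $
  borosilicate glass: M = 4.28 MN·m per $
  copper: M = 2.03 MN·m per $
  CFRP laminate: M = 1.77 MN·m per $
Concrete ranks first.

concrete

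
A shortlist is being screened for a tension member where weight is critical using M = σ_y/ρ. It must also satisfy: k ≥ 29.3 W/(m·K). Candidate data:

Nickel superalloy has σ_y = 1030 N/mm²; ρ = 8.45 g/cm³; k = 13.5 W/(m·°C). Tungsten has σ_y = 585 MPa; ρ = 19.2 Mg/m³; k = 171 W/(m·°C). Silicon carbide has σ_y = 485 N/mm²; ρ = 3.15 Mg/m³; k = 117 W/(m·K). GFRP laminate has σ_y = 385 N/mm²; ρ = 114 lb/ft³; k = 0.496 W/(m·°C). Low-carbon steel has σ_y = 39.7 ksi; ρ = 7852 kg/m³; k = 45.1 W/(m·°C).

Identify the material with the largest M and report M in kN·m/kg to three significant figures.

silicon carbide, M = 154 kN·m/kg

Screen on constraints: k ≥ 29.3 W/(m·K). Survivors: tungsten, silicon carbide, low-carbon steel.
After converting to SI:
  tungsten: σ_y = 585.0 MPa, ρ = 19200 kg/m³
  silicon carbide: σ_y = 485.0 MPa, ρ = 3150 kg/m³
  low-carbon steel: σ_y = 273.7 MPa, ρ = 7852 kg/m³
  silicon carbide: M = 154 kN·m/kg
  low-carbon steel: M = 34.9 kN·m/kg
  tungsten: M = 30.5 kN·m/kg
The maximum is for silicon carbide.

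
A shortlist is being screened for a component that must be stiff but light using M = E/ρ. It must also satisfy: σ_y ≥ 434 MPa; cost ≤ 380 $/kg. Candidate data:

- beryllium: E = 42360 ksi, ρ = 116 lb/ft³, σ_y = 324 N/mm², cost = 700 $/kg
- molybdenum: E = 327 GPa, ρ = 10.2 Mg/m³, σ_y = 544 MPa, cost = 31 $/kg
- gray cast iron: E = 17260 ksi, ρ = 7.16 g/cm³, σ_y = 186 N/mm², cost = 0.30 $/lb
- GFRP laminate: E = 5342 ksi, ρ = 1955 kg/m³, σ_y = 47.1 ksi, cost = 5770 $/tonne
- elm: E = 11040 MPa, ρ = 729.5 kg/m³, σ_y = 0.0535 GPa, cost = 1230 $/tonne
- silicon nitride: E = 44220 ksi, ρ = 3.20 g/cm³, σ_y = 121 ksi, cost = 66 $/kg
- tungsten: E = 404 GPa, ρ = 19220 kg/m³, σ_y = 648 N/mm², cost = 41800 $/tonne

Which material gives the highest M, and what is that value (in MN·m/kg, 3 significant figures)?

silicon nitride, M = 95.3 MN·m/kg

Screen on constraints: σ_y ≥ 434 MPa; cost ≤ 380 $/kg. Survivors: molybdenum, silicon nitride, tungsten.
In SI units:
  molybdenum: E = 327.0 GPa, ρ = 10200 kg/m³
  silicon nitride: E = 304.9 GPa, ρ = 3200 kg/m³
  tungsten: E = 404.0 GPa, ρ = 19220 kg/m³
  silicon nitride: M = 95.3 MN·m/kg
  molybdenum: M = 32.1 MN·m/kg
  tungsten: M = 21.0 MN·m/kg
Highest index: silicon nitride.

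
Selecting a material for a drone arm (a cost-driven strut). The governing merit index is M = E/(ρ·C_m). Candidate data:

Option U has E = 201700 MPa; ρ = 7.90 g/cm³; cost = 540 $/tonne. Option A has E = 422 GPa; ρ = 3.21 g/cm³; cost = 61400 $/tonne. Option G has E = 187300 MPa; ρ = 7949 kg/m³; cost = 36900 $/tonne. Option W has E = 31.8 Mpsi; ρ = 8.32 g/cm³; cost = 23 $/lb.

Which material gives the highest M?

Normalizing units and computing the index:
  option U: E = 201.7 GPa, ρ = 7900 kg/m³, cost = 0.5400 $/kg
  option A: E = 422.0 GPa, ρ = 3210 kg/m³, cost = 61.40 $/kg
  option G: E = 187.3 GPa, ρ = 7949 kg/m³, cost = 36.90 $/kg
  option W: E = 219.3 GPa, ρ = 8320 kg/m³, cost = 50.71 $/kg
  option U: M = 47.3 MN·m per $
  option A: M = 2.14 MN·m per $
  option G: M = 0.639 MN·m per $
  option W: M = 0.520 MN·m per $
Highest index: option U.

option U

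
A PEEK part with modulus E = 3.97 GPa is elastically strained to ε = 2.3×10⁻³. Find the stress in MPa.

σ = E·ε = 3970 MPa × 2.3×10⁻³ = 9.13 MPa.

9.13 MPa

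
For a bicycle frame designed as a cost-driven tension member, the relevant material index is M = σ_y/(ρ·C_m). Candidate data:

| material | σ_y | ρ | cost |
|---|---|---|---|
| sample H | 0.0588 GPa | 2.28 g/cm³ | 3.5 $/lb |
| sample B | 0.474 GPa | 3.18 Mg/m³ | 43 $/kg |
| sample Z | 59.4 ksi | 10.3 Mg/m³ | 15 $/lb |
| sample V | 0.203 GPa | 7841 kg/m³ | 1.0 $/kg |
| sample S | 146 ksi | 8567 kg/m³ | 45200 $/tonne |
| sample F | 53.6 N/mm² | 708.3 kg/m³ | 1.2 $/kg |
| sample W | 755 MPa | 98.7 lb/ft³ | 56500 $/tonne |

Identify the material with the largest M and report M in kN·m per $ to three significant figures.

Normalizing units and computing the index:
  sample H: σ_y = 58.80 MPa, ρ = 2280 kg/m³, cost = 7.716 $/kg
  sample B: σ_y = 474.0 MPa, ρ = 3180 kg/m³, cost = 43.00 $/kg
  sample Z: σ_y = 409.5 MPa, ρ = 10300 kg/m³, cost = 33.07 $/kg
  sample V: σ_y = 203.0 MPa, ρ = 7841 kg/m³, cost = 1.000 $/kg
  sample S: σ_y = 1007 MPa, ρ = 8567 kg/m³, cost = 45.20 $/kg
  sample F: σ_y = 53.60 MPa, ρ = 708.3 kg/m³, cost = 1.200 $/kg
  sample W: σ_y = 755.0 MPa, ρ = 1581 kg/m³, cost = 56.50 $/kg
  sample F: M = 63.1 kN·m per $
  sample V: M = 25.9 kN·m per $
  sample W: M = 8.45 kN·m per $
  sample B: M = 3.47 kN·m per $
  sample H: M = 3.34 kN·m per $
  sample S: M = 2.60 kN·m per $
  sample Z: M = 1.20 kN·m per $
Sample F has the largest M.

sample F, M = 63.1 kN·m per $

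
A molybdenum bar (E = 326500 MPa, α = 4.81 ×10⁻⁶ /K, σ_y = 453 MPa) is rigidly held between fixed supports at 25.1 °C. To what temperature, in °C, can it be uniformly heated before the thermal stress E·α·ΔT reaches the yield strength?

314 °C

E = 326500 MPa = 326.5 GPa.
E·α·ΔT = 453.0 MPa ⇒ ΔT = 453.0 / (326.5×10³ × 4.81×10⁻⁶) = 288.4 K.
T = 25.1 + 288.4 = 313.5 °C.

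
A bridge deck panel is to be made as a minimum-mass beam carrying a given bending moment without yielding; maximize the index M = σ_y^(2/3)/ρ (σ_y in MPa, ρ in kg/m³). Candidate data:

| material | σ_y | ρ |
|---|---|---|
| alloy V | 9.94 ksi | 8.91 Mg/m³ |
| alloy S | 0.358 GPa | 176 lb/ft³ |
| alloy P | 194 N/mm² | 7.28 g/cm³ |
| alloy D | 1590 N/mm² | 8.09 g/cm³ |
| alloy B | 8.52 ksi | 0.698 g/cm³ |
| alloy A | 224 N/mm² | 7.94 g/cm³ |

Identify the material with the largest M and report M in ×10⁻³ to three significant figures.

Putting every candidate on a common basis:
  alloy V: σ_y = 68.53 MPa, ρ = 8910 kg/m³
  alloy S: σ_y = 358.0 MPa, ρ = 2819 kg/m³
  alloy P: σ_y = 194.0 MPa, ρ = 7280 kg/m³
  alloy D: σ_y = 1590 MPa, ρ = 8090 kg/m³
  alloy B: σ_y = 58.74 MPa, ρ = 698.0 kg/m³
  alloy A: σ_y = 224.0 MPa, ρ = 7940 kg/m³
  alloy B: M = 21.6×10⁻³
  alloy S: M = 17.9×10⁻³
  alloy D: M = 16.8×10⁻³
  alloy A: M = 4.65×10⁻³
  alloy P: M = 4.60×10⁻³
  alloy V: M = 1.88×10⁻³
Alloy B has the largest M.

alloy B, M = 21.6×10⁻³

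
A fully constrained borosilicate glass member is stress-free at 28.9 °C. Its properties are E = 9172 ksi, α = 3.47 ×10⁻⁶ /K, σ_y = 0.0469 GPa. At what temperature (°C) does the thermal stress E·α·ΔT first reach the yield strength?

243 °C

E = 9172 ksi = 63.24 GPa.
σ_y = 0.0469 GPa = 46.90 MPa.
E·α·ΔT = 46.90 MPa ⇒ ΔT = 46.90 / (63.24×10³ × 3.47×10⁻⁶) = 213.7 K.
T = 28.9 + 213.7 = 242.6 °C.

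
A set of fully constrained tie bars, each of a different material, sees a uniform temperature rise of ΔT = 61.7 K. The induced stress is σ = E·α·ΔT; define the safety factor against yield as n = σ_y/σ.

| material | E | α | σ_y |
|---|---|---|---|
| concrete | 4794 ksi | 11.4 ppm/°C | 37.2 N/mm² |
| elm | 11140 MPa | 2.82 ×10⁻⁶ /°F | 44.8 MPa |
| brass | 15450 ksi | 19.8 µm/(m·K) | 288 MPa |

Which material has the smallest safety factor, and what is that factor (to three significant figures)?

In consistent units (E in GPa, α in ×10⁻⁶/K, σ_y in MPa):
  concrete: E = 33.05, α = 11.4, σ_y = 37.20 → σ = 23.2 MPa, n = 1.60
  elm: E = 11.14, α = 5.08, σ_y = 44.80 → σ = 3.49 MPa, n = 12.8
  brass: E = 106.5, α = 19.8, σ_y = 288.0 → σ = 130 MPa, n = 2.21
Concrete has the lowest safety factor, n = 1.60.

concrete, n = 1.60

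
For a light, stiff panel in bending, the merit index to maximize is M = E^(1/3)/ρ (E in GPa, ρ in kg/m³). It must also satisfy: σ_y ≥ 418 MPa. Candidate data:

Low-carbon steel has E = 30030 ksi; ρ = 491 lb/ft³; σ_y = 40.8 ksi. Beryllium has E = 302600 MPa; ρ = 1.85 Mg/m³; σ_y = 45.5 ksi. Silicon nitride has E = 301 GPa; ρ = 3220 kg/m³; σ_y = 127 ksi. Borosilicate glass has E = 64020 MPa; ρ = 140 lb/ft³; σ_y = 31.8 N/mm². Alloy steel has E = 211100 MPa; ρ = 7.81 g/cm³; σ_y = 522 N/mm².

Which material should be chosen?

Screen on constraints: σ_y ≥ 418 MPa. Survivors: silicon nitride, alloy steel.
Normalizing units and computing the index:
  silicon nitride: E = 301.0 GPa, ρ = 3220 kg/m³
  alloy steel: E = 211.1 GPa, ρ = 7810 kg/m³
  silicon nitride: M = 2.08×10⁻³
  alloy steel: M = 0.762×10⁻³
The maximum is for silicon nitride.

silicon nitride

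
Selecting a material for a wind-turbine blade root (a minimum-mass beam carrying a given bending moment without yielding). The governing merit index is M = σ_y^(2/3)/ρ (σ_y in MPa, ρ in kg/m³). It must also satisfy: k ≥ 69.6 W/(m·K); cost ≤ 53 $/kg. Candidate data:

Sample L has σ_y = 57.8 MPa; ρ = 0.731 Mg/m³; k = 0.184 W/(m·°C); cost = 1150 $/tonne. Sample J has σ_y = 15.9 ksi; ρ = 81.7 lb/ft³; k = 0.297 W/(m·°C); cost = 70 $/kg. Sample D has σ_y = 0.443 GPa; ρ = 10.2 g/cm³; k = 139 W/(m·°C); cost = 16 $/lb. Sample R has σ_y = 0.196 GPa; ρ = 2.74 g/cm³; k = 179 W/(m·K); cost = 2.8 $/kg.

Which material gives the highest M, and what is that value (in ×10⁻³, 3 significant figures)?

Screen on constraints: k ≥ 69.6 W/(m·K); cost ≤ 53 $/kg. Survivors: sample D, sample R.
Convert each candidate to consistent units, then evaluate M:
  sample D: σ_y = 443.0 MPa, ρ = 10200 kg/m³
  sample R: σ_y = 196.0 MPa, ρ = 2740 kg/m³
  sample R: M = 12.3×10⁻³
  sample D: M = 5.70×10⁻³
Sample R has the largest M.

sample R, M = 12.3×10⁻³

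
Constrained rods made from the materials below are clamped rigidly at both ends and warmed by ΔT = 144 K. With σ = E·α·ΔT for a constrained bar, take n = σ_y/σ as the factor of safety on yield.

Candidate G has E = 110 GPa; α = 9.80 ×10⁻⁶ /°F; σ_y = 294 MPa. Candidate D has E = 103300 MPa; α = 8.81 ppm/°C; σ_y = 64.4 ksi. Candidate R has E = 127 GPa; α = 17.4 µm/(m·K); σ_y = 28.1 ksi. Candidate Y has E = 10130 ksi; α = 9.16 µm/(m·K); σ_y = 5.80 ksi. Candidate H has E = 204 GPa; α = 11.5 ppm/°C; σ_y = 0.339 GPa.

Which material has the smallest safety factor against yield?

With everything in SI (GPa, ×10⁻⁶/K, MPa):
  candidate G: E = 110.0, α = 17.6, σ_y = 294.0 → σ = 279 MPa, n = 1.05
  candidate D: E = 103.3, α = 8.81, σ_y = 444.0 → σ = 131 MPa, n = 3.39
  candidate R: E = 127.0, α = 17.4, σ_y = 193.7 → σ = 318 MPa, n = 0.609
  candidate Y: E = 69.84, α = 9.16, σ_y = 39.99 → σ = 92.1 MPa, n = 0.434
  candidate H: E = 204.0, α = 11.5, σ_y = 339.0 → σ = 338 MPa, n = 1.00
Candidate Y has the lowest safety factor, n = 0.434.

candidate Y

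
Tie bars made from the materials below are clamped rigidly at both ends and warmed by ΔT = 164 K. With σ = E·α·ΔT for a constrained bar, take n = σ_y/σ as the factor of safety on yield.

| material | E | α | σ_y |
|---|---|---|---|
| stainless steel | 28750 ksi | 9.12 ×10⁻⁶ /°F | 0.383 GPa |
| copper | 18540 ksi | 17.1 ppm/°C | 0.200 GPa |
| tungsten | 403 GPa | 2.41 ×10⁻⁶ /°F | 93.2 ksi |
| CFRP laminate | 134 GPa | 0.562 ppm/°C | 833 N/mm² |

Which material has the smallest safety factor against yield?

copper

With everything in SI (GPa, ×10⁻⁶/K, MPa):
  stainless steel: E = 198.2, α = 16.4, σ_y = 383.0 → σ = 534 MPa, n = 0.718
  copper: E = 127.8, α = 17.1, σ_y = 200.0 → σ = 358 MPa, n = 0.558
  tungsten: E = 403.0, α = 4.34, σ_y = 642.6 → σ = 287 MPa, n = 2.24
  CFRP laminate: E = 134.0, α = 0.562, σ_y = 833.0 → σ = 12.4 MPa, n = 67.4
The minimum is copper at n = 0.558.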